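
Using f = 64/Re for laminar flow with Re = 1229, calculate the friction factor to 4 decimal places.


f = 64 / Re
f = 64 / 1229
f = 0.0521


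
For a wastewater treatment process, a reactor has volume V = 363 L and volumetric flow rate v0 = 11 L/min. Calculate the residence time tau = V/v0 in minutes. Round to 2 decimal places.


tau = V / v0
tau = 363 / 11
tau = 33.00 min


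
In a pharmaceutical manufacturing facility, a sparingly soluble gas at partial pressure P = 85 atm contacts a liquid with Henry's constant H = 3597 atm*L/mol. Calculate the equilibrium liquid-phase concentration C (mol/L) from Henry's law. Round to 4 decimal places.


C = P / H
C = 85 / 3597
C = 0.0236 mol/L


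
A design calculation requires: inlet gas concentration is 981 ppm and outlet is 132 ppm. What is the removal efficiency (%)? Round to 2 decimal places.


Efficiency = (G_in - G_out) / G_in * 100%
Efficiency = (981 - 132) / 981 * 100
Efficiency = 849 / 981 * 100
Efficiency = 86.54%


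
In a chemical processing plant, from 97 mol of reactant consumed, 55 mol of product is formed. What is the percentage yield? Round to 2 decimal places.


Yield = (moles product / moles consumed) * 100%
Yield = (55 / 97) * 100
Yield = 0.567 * 100
Yield = 56.70%


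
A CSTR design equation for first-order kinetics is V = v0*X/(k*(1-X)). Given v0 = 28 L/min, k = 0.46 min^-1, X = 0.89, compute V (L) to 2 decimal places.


V = v0 * X / (k * (1 - X))
V = 28 * 0.89 / (0.46 * (1 - 0.89))
V = 24.92 / (0.46 * 0.11)
V = 24.92 / 0.0506
V = 492.49 L


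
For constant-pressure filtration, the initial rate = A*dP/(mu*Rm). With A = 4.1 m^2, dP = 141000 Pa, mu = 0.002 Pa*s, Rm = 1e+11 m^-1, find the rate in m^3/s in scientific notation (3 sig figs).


rate = A * dP / (mu * Rm)
rate = 4.1 * 141000 / (0.002 * 1e+11)
rate = 578100.0 / 2.000e+08
rate = 2.89e-03 m^3/s


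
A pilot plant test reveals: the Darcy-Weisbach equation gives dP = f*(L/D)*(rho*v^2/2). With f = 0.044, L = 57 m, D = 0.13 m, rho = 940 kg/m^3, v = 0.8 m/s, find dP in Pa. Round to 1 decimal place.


dP = f * (L/D) * (rho*v^2/2)
dP = 0.044 * (57/0.13) * (940*0.8^2/2)
L/D = 438.46153846
rho*v^2/2 = 940*0.64/2 = 300.8
dP = 0.044 * 438.46153846 * 300.8
dP = 5803.1 Pa


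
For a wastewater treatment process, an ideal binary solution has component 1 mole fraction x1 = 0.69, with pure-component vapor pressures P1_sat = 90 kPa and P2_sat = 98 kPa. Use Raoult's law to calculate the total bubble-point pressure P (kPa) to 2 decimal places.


P = x1*P1_sat + x2*P2_sat
x2 = 1 - x1 = 1 - 0.69 = 0.31
P = 0.69*90 + 0.31*98
P = 62.1 + 30.38
P = 92.48 kPa


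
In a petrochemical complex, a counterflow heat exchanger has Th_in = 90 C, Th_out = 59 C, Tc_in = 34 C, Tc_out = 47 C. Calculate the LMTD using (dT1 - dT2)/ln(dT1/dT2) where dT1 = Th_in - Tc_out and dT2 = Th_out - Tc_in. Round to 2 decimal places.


dT1 = Th_in - Tc_out = 90 - 47 = 43
dT2 = Th_out - Tc_in = 59 - 34 = 25
LMTD = (dT1 - dT2) / ln(dT1/dT2)
LMTD = (43 - 25) / ln(43/25)
LMTD = 33.19 K


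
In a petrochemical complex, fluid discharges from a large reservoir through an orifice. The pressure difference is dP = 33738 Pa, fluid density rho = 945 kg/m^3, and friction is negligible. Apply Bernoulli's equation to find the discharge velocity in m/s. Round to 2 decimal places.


v = sqrt(2*dP/rho)
v = sqrt(2*33738/945)
v = sqrt(71.403175)
v = 8.45 m/s


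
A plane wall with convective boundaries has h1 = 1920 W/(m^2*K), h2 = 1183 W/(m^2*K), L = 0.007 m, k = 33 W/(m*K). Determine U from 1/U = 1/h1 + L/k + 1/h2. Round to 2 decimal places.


1/U = 1/h1 + L/k + 1/h2
1/U = 1/1920 + 0.007/33 + 1/1183
1/U = 0.0005208333 + 0.0002121212 + 0.0008453085
1/U = 0.001578263
U = 633.61 W/(m^2*K)


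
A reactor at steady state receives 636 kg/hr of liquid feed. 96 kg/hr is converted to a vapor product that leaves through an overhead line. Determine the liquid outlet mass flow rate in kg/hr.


Steady-state mass balance on the main outlet: F_out = F_in - F_removed
F_out = 636 - 96
F_out = 540 kg/hr


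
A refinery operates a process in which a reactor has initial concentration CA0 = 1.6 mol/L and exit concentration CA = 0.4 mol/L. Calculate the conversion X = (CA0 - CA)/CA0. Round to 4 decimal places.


X = (CA0 - CA) / CA0
X = (1.6 - 0.4) / 1.6
X = 1.2 / 1.6
X = 0.7500


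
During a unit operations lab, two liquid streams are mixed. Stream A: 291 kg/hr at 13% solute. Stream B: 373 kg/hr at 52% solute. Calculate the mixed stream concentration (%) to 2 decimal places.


Mass balance on solute: F1*x1 + F2*x2 = F3*x3
F3 = F1 + F2 = 291 + 373 = 664 kg/hr
x3 = (F1*x1 + F2*x2)/F3
x3 = (291*0.13 + 373*0.52) / 664
x3 = 34.91%


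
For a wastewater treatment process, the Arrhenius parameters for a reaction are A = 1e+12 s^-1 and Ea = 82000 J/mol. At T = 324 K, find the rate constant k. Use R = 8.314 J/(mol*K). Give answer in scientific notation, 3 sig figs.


k = A * exp(-Ea/(R*T))
k = 1e+12 * exp(-82000 / (8.314 * 324))
k = 1e+12 * exp(-30.440993)
k = 6.02e-02


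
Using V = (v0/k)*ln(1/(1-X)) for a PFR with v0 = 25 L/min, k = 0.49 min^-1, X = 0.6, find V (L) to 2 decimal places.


V = (v0/k) * ln(1/(1-X))
V = (25/0.49) * ln(1/(1-0.6))
V = 51.020408 * ln(2.5)
V = 51.020408 * 0.916291
V = 46.75 L


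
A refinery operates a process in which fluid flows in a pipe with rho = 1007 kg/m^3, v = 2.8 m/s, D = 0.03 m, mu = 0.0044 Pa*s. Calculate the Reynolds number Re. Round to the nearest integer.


Re = rho * v * D / mu
Re = 1007 * 2.8 * 0.03 / 0.0044
Re = 84.588 / 0.0044
Re = 19225


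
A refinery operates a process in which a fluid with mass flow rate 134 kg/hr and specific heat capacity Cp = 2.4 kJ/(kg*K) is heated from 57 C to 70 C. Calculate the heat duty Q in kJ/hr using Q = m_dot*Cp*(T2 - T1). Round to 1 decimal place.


Q = m_dot * Cp * (T2 - T1)
Q = 134 * 2.4 * (70 - 57)
Q = 134 * 2.4 * 13
Q = 4180.8 kJ/hr


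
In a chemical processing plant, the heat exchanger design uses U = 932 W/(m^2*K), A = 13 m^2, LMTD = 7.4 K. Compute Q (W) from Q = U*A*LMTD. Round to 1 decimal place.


Q = U * A * LMTD
Q = 932 * 13 * 7.4
Q = 89658.4 W


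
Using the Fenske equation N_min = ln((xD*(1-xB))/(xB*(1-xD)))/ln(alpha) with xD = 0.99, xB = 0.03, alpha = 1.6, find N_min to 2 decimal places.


N_min = ln((xD*(1-xB))/(xB*(1-xD))) / ln(alpha)
Numerator inside ln: 0.9603 / 0.0003 = 3201.0
ln(3201.0) = 8.071219
ln(alpha) = ln(1.6) = 0.470004
N_min = 8.071219 / 0.470004 = 17.17


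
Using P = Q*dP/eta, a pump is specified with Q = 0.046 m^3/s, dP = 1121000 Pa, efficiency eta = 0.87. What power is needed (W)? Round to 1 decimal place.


P = Q * dP / eta
P = 0.046 * 1121000 / 0.87
P = 51566.0 / 0.87
P = 59271.3 W


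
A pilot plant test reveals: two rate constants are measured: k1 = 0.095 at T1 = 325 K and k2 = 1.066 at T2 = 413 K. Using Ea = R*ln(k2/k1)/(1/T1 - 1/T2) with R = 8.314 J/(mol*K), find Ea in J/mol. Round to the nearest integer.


Ea = R * ln(k2/k1) / (1/T1 - 1/T2)
ln(k2/k1) = ln(1.066/0.095) = 2.4177917
1/T1 - 1/T2 = 1/325 - 1/413 = 0.000655615571
Ea = 8.314 * 2.4177917 / 0.000655615571
Ea = 30661 J/mol


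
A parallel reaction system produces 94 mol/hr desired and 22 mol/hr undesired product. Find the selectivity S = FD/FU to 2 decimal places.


S = desired product rate / undesired product rate
S = 94 / 22
S = 4.27


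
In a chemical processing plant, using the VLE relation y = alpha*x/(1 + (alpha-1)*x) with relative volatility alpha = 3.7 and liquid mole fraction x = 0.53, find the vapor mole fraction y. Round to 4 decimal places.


y = alpha*x / (1 + (alpha-1)*x)
y = 3.7*0.53 / (1 + (3.7-1)*0.53)
y = 1.961 / (1 + 1.431)
y = 1.961 / 2.431
y = 0.8067


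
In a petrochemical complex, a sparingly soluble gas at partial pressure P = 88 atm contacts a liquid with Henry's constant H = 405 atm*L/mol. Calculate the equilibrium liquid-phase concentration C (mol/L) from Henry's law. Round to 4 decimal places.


C = P / H
C = 88 / 405
C = 0.2173 mol/L


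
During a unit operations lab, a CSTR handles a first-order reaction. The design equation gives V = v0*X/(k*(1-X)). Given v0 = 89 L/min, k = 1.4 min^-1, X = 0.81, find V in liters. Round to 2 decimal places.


V = v0 * X / (k * (1 - X))
V = 89 * 0.81 / (1.4 * (1 - 0.81))
V = 72.09 / (1.4 * 0.19)
V = 72.09 / 0.266
V = 271.02 L


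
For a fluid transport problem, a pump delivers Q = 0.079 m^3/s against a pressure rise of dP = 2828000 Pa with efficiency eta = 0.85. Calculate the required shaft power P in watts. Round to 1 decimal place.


P = Q * dP / eta
P = 0.079 * 2828000 / 0.85
P = 223412.0 / 0.85
P = 262837.6 W


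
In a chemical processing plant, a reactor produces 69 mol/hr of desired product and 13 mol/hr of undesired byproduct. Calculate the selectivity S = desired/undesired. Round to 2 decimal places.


S = desired product rate / undesired product rate
S = 69 / 13
S = 5.31


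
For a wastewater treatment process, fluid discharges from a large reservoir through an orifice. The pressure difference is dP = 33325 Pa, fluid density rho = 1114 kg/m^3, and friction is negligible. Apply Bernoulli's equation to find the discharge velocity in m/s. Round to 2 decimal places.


v = sqrt(2*dP/rho)
v = sqrt(2*33325/1114)
v = sqrt(59.829443)
v = 7.73 m/s


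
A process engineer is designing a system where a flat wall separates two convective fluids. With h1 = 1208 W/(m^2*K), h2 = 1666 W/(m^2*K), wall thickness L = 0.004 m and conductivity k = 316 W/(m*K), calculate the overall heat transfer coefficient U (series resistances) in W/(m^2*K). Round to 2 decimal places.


1/U = 1/h1 + L/k + 1/h2
1/U = 1/1208 + 0.004/316 + 1/1666
1/U = 0.0008278146 + 1.26582e-05 + 0.0006002401
1/U = 0.0014407129
U = 694.10 W/(m^2*K)


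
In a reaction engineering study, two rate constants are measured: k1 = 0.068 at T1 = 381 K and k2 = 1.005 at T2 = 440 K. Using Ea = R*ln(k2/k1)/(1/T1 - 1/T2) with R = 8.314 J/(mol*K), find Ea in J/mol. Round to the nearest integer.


Ea = R * ln(k2/k1) / (1/T1 - 1/T2)
ln(k2/k1) = ln(1.005/0.068) = 2.6932351
1/T1 - 1/T2 = 1/381 - 1/440 = 0.000351944643
Ea = 8.314 * 2.6932351 / 0.000351944643
Ea = 63622 J/mol


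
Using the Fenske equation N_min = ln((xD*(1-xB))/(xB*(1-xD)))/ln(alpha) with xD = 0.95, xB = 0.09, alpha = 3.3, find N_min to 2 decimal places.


N_min = ln((xD*(1-xB))/(xB*(1-xD))) / ln(alpha)
Numerator inside ln: 0.8645 / 0.0045 = 192.111111
ln(192.111111) = 5.258074
ln(alpha) = ln(3.3) = 1.193922
N_min = 5.258074 / 1.193922 = 4.40


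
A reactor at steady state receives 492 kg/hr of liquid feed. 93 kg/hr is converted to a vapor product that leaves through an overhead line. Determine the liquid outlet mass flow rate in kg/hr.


Steady-state mass balance on the main outlet: F_out = F_in - F_removed
F_out = 492 - 93
F_out = 399 kg/hr


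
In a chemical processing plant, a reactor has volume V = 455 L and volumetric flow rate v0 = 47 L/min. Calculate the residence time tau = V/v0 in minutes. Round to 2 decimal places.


tau = V / v0
tau = 455 / 47
tau = 9.68 min


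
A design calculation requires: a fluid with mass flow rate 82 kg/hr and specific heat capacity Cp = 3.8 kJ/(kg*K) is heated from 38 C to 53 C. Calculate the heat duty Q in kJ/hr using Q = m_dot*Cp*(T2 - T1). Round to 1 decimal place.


Q = m_dot * Cp * (T2 - T1)
Q = 82 * 3.8 * (53 - 38)
Q = 82 * 3.8 * 15
Q = 4674.0 kJ/hr


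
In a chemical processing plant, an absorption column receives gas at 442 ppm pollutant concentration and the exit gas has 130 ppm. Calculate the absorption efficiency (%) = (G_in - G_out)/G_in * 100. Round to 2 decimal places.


Efficiency = (G_in - G_out) / G_in * 100%
Efficiency = (442 - 130) / 442 * 100
Efficiency = 312 / 442 * 100
Efficiency = 70.59%


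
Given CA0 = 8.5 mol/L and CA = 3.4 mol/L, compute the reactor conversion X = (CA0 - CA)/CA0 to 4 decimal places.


X = (CA0 - CA) / CA0
X = (8.5 - 3.4) / 8.5
X = 5.1 / 8.5
X = 0.6000


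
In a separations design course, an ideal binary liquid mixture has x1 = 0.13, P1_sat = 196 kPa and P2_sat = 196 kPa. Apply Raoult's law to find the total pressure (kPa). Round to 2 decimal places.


P = x1*P1_sat + x2*P2_sat
x2 = 1 - x1 = 1 - 0.13 = 0.87
P = 0.13*196 + 0.87*196
P = 25.48 + 170.52
P = 196.00 kPa


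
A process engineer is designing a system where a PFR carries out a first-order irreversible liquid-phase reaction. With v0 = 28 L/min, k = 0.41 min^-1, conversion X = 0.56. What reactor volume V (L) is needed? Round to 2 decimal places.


V = (v0/k) * ln(1/(1-X))
V = (28/0.41) * ln(1/(1-0.56))
V = 68.292683 * ln(2.272727)
V = 68.292683 * 0.82098
V = 56.07 L


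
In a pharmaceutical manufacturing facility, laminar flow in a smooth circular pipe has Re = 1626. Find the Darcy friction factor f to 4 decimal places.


f = 64 / Re
f = 64 / 1626
f = 0.0394


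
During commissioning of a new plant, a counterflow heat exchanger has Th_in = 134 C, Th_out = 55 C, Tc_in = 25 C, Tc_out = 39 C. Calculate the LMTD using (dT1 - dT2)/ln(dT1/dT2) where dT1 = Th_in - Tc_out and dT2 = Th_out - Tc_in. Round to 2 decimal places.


dT1 = Th_in - Tc_out = 134 - 39 = 95
dT2 = Th_out - Tc_in = 55 - 25 = 30
LMTD = (dT1 - dT2) / ln(dT1/dT2)
LMTD = (95 - 30) / ln(95/30)
LMTD = 56.39 K


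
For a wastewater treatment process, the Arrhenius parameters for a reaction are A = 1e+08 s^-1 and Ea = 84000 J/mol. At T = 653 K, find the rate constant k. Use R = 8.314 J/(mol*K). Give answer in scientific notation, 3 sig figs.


k = A * exp(-Ea/(R*T))
k = 1e+08 * exp(-84000 / (8.314 * 653))
k = 1e+08 * exp(-15.472343)
k = 1.91e+01


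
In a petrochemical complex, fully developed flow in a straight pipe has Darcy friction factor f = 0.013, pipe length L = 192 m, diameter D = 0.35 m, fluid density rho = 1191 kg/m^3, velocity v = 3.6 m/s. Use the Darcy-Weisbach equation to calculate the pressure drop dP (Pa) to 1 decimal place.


dP = f * (L/D) * (rho*v^2/2)
dP = 0.013 * (192/0.35) * (1191*3.6^2/2)
L/D = 548.57142857
rho*v^2/2 = 1191*12.96/2 = 7717.68
dP = 0.013 * 548.57142857 * 7717.68
dP = 55038.1 Pa


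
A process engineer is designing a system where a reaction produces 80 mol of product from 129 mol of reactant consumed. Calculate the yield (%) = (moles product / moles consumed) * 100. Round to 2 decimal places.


Yield = (moles product / moles consumed) * 100%
Yield = (80 / 129) * 100
Yield = 0.6202 * 100
Yield = 62.02%


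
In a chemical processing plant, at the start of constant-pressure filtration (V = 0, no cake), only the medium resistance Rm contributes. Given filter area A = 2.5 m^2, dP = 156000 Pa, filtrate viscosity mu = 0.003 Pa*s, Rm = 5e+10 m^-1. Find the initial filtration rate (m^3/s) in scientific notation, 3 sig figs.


rate = A * dP / (mu * Rm)
rate = 2.5 * 156000 / (0.003 * 5e+10)
rate = 390000.0 / 1.500e+08
rate = 2.60e-03 m^3/s


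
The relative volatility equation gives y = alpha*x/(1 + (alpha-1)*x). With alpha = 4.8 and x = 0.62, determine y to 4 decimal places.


y = alpha*x / (1 + (alpha-1)*x)
y = 4.8*0.62 / (1 + (4.8-1)*0.62)
y = 2.976 / (1 + 2.356)
y = 2.976 / 3.356
y = 0.8868


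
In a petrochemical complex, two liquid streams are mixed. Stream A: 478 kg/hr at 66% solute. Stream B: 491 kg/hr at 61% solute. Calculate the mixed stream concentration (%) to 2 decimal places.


Mass balance on solute: F1*x1 + F2*x2 = F3*x3
F3 = F1 + F2 = 478 + 491 = 969 kg/hr
x3 = (F1*x1 + F2*x2)/F3
x3 = (478*0.66 + 491*0.61) / 969
x3 = 63.47%


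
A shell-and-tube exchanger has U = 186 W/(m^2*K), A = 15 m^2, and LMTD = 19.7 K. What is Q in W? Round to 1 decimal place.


Q = U * A * LMTD
Q = 186 * 15 * 19.7
Q = 54963.0 W


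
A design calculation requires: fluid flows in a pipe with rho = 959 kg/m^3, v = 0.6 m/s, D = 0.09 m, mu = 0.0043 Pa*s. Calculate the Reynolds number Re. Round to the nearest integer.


Re = rho * v * D / mu
Re = 959 * 0.6 * 0.09 / 0.0043
Re = 51.786 / 0.0043
Re = 12043


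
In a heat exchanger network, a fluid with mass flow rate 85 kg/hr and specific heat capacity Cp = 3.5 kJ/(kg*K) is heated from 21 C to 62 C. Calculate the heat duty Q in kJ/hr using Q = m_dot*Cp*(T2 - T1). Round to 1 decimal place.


Q = m_dot * Cp * (T2 - T1)
Q = 85 * 3.5 * (62 - 21)
Q = 85 * 3.5 * 41
Q = 12197.5 kJ/hr


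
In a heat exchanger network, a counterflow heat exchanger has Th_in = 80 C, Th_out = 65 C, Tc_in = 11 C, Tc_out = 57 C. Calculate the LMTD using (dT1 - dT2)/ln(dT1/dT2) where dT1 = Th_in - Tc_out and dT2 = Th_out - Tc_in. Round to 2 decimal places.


dT1 = Th_in - Tc_out = 80 - 57 = 23
dT2 = Th_out - Tc_in = 65 - 11 = 54
LMTD = (dT1 - dT2) / ln(dT1/dT2)
LMTD = (23 - 54) / ln(23/54)
LMTD = 36.32 K


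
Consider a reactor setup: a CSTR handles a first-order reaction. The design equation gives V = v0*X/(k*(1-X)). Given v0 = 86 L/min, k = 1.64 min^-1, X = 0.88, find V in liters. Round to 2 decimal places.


V = v0 * X / (k * (1 - X))
V = 86 * 0.88 / (1.64 * (1 - 0.88))
V = 75.68 / (1.64 * 0.12)
V = 75.68 / 0.1968
V = 384.55 L


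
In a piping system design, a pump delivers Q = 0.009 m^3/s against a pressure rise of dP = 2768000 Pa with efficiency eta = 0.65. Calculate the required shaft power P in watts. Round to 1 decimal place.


P = Q * dP / eta
P = 0.009 * 2768000 / 0.65
P = 24912.0 / 0.65
P = 38326.2 W


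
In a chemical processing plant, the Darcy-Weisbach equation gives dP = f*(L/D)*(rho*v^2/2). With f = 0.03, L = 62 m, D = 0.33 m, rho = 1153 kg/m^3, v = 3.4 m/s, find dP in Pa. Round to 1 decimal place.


dP = f * (L/D) * (rho*v^2/2)
dP = 0.03 * (62/0.33) * (1153*3.4^2/2)
L/D = 187.87878788
rho*v^2/2 = 1153*11.56/2 = 6664.34
dP = 0.03 * 187.87878788 * 6664.34
dP = 37562.6 Pa


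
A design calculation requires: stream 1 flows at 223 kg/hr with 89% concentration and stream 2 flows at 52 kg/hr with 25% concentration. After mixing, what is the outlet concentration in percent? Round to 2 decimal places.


Mass balance on solute: F1*x1 + F2*x2 = F3*x3
F3 = F1 + F2 = 223 + 52 = 275 kg/hr
x3 = (F1*x1 + F2*x2)/F3
x3 = (223*0.89 + 52*0.25) / 275
x3 = 76.90%


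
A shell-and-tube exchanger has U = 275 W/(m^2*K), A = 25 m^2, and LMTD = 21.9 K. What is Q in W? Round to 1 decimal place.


Q = U * A * LMTD
Q = 275 * 25 * 21.9
Q = 150562.5 W


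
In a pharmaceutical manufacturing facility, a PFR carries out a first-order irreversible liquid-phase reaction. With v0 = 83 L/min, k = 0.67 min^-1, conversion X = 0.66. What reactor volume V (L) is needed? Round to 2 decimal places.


V = (v0/k) * ln(1/(1-X))
V = (83/0.67) * ln(1/(1-0.66))
V = 123.880597 * ln(2.941176)
V = 123.880597 * 1.07881
V = 133.64 L


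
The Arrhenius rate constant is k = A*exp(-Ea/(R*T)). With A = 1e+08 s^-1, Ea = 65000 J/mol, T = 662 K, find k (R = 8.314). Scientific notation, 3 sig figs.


k = A * exp(-Ea/(R*T))
k = 1e+08 * exp(-65000 / (8.314 * 662))
k = 1e+08 * exp(-11.809876)
k = 7.43e+02


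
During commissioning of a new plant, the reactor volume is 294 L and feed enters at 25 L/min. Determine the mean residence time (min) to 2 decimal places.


tau = V / v0
tau = 294 / 25
tau = 11.76 min


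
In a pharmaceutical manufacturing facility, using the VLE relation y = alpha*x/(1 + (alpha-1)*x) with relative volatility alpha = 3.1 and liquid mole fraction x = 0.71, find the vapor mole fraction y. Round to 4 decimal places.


y = alpha*x / (1 + (alpha-1)*x)
y = 3.1*0.71 / (1 + (3.1-1)*0.71)
y = 2.201 / (1 + 1.491)
y = 2.201 / 2.491
y = 0.8836


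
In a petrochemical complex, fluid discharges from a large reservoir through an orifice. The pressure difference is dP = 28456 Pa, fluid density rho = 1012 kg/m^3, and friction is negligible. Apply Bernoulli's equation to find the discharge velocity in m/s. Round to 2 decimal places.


v = sqrt(2*dP/rho)
v = sqrt(2*28456/1012)
v = sqrt(56.237154)
v = 7.50 m/s


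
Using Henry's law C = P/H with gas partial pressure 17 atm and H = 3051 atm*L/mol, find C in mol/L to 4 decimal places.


C = P / H
C = 17 / 3051
C = 0.0056 mol/L


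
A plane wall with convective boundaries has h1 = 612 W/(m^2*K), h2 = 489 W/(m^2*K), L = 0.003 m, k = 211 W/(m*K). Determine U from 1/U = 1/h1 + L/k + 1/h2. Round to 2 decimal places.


1/U = 1/h1 + L/k + 1/h2
1/U = 1/612 + 0.003/211 + 1/489
1/U = 0.0016339869 + 1.4218e-05 + 0.0020449898
1/U = 0.0036931947
U = 270.77 W/(m^2*K)


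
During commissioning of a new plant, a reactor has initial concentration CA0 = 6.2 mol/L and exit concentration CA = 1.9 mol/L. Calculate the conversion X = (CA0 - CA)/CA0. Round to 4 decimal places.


X = (CA0 - CA) / CA0
X = (6.2 - 1.9) / 6.2
X = 4.3 / 6.2
X = 0.6935


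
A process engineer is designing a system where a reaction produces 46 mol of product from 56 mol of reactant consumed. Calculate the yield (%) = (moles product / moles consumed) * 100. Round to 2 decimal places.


Yield = (moles product / moles consumed) * 100%
Yield = (46 / 56) * 100
Yield = 0.8214 * 100
Yield = 82.14%


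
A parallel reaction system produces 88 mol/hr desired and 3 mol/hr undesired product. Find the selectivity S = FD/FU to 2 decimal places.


S = desired product rate / undesired product rate
S = 88 / 3
S = 29.33


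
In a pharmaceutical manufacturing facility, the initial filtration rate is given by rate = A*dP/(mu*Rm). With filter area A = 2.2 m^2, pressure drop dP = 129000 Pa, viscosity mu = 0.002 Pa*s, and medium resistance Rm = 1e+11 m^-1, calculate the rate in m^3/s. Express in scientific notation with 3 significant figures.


rate = A * dP / (mu * Rm)
rate = 2.2 * 129000 / (0.002 * 1e+11)
rate = 283800.0 / 2.000e+08
rate = 1.42e-03 m^3/s


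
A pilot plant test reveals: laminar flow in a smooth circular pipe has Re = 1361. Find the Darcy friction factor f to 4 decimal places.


f = 64 / Re
f = 64 / 1361
f = 0.0470


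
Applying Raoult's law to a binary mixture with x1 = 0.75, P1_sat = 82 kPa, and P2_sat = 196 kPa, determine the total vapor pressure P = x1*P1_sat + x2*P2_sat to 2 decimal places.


P = x1*P1_sat + x2*P2_sat
x2 = 1 - x1 = 1 - 0.75 = 0.25
P = 0.75*82 + 0.25*196
P = 61.5 + 49.0
P = 110.50 kPa


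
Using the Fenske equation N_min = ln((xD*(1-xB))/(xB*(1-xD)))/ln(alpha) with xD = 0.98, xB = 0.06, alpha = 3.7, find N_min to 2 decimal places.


N_min = ln((xD*(1-xB))/(xB*(1-xD))) / ln(alpha)
Numerator inside ln: 0.9212 / 0.0012 = 767.666667
ln(767.666667) = 6.643356
ln(alpha) = ln(3.7) = 1.308333
N_min = 6.643356 / 1.308333 = 5.08


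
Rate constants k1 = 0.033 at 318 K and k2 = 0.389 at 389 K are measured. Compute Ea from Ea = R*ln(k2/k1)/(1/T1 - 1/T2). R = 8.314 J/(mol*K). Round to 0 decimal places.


Ea = R * ln(k2/k1) / (1/T1 - 1/T2)
ln(k2/k1) = ln(0.389/0.033) = 2.4670718
1/T1 - 1/T2 = 1/318 - 1/389 = 0.000573960001
Ea = 8.314 * 2.4670718 / 0.000573960001
Ea = 35736 J/mol


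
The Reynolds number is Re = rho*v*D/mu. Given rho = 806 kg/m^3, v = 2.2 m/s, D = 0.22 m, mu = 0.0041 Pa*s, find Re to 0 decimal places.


Re = rho * v * D / mu
Re = 806 * 2.2 * 0.22 / 0.0041
Re = 390.104 / 0.0041
Re = 95147


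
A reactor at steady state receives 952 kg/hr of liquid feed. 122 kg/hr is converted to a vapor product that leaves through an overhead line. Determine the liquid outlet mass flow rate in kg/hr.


Steady-state mass balance on the main outlet: F_out = F_in - F_removed
F_out = 952 - 122
F_out = 830 kg/hr


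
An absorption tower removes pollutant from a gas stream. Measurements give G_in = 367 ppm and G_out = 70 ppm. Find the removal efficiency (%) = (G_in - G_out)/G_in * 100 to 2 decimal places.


Efficiency = (G_in - G_out) / G_in * 100%
Efficiency = (367 - 70) / 367 * 100
Efficiency = 297 / 367 * 100
Efficiency = 80.93%


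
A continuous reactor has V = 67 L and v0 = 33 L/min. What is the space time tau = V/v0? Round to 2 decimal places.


tau = V / v0
tau = 67 / 33
tau = 2.03 min


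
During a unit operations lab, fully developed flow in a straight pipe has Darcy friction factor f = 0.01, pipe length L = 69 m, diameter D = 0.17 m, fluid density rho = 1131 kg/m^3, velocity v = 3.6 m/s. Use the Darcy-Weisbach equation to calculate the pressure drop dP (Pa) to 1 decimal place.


dP = f * (L/D) * (rho*v^2/2)
dP = 0.01 * (69/0.17) * (1131*3.6^2/2)
L/D = 405.88235294
rho*v^2/2 = 1131*12.96/2 = 7328.88
dP = 0.01 * 405.88235294 * 7328.88
dP = 29746.6 Pa


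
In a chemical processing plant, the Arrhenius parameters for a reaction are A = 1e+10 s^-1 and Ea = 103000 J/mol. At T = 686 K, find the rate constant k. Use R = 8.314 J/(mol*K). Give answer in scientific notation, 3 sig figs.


k = A * exp(-Ea/(R*T))
k = 1e+10 * exp(-103000 / (8.314 * 686))
k = 1e+10 * exp(-18.05939)
k = 1.44e+02


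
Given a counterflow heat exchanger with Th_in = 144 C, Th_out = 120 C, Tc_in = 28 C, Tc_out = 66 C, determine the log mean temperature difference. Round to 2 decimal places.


dT1 = Th_in - Tc_out = 144 - 66 = 78
dT2 = Th_out - Tc_in = 120 - 28 = 92
LMTD = (dT1 - dT2) / ln(dT1/dT2)
LMTD = (78 - 92) / ln(78/92)
LMTD = 84.81 K


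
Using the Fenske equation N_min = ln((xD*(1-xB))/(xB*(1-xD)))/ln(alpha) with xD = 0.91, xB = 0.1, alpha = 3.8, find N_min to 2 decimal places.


N_min = ln((xD*(1-xB))/(xB*(1-xD))) / ln(alpha)
Numerator inside ln: 0.819 / 0.009 = 91.0
ln(91.0) = 4.51086
ln(alpha) = ln(3.8) = 1.335001
N_min = 4.51086 / 1.335001 = 3.38


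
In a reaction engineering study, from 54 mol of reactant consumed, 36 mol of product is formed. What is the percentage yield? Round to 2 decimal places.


Yield = (moles product / moles consumed) * 100%
Yield = (36 / 54) * 100
Yield = 0.6667 * 100
Yield = 66.67%


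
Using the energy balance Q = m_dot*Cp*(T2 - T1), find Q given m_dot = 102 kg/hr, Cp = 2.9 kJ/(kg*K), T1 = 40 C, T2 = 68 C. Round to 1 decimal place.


Q = m_dot * Cp * (T2 - T1)
Q = 102 * 2.9 * (68 - 40)
Q = 102 * 2.9 * 28
Q = 8282.4 kJ/hr


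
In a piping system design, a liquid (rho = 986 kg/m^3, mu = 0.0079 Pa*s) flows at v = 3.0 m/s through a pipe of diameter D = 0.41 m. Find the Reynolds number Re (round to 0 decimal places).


Re = rho * v * D / mu
Re = 986 * 3.0 * 0.41 / 0.0079
Re = 1212.78 / 0.0079
Re = 153516


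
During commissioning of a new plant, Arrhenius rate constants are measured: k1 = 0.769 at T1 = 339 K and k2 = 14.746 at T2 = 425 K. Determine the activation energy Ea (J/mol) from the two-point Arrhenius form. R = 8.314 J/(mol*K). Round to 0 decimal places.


Ea = R * ln(k2/k1) / (1/T1 - 1/T2)
ln(k2/k1) = ln(14.746/0.769) = 2.9536362
1/T1 - 1/T2 = 1/339 - 1/425 = 0.000596911331
Ea = 8.314 * 2.9536362 / 0.000596911331
Ea = 41139 J/mol


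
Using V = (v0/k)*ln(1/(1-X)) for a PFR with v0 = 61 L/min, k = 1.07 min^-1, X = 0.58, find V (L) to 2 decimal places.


V = (v0/k) * ln(1/(1-X))
V = (61/1.07) * ln(1/(1-0.58))
V = 57.009346 * ln(2.380952)
V = 57.009346 * 0.8675
V = 49.46 L


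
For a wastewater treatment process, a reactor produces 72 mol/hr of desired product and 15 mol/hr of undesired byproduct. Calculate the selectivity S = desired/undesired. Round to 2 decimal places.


S = desired product rate / undesired product rate
S = 72 / 15
S = 4.80


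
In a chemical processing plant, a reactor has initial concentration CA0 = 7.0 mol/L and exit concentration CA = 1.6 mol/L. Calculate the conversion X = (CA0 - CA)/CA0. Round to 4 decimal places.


X = (CA0 - CA) / CA0
X = (7.0 - 1.6) / 7.0
X = 5.4 / 7.0
X = 0.7714


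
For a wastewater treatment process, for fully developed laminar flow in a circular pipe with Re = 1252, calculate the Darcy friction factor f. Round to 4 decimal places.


f = 64 / Re
f = 64 / 1252
f = 0.0511


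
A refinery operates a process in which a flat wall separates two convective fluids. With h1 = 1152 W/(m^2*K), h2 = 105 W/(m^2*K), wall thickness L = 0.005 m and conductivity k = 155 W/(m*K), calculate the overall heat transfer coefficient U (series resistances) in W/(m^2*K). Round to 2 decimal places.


1/U = 1/h1 + L/k + 1/h2
1/U = 1/1152 + 0.005/155 + 1/105
1/U = 0.0008680556 + 3.22581e-05 + 0.0095238095
1/U = 0.0104241232
U = 95.93 W/(m^2*K)


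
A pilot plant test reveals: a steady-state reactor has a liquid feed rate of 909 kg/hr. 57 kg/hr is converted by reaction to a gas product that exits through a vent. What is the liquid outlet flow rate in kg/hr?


Steady-state mass balance on the main outlet: F_out = F_in - F_removed
F_out = 909 - 57
F_out = 852 kg/hr


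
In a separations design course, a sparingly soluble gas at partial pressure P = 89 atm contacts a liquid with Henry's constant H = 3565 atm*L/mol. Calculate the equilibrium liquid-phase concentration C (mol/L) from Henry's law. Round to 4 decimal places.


C = P / H
C = 89 / 3565
C = 0.0250 mol/L


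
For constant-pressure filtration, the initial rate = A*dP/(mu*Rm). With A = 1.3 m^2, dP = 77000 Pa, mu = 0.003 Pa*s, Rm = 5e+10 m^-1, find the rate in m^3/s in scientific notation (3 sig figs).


rate = A * dP / (mu * Rm)
rate = 1.3 * 77000 / (0.003 * 5e+10)
rate = 100100.0 / 1.500e+08
rate = 6.67e-04 m^3/s


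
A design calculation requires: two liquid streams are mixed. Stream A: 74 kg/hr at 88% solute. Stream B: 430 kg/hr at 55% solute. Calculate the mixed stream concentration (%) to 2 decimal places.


Mass balance on solute: F1*x1 + F2*x2 = F3*x3
F3 = F1 + F2 = 74 + 430 = 504 kg/hr
x3 = (F1*x1 + F2*x2)/F3
x3 = (74*0.88 + 430*0.55) / 504
x3 = 59.85%


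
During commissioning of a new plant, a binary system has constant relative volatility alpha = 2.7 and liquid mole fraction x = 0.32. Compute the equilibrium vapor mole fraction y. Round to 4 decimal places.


y = alpha*x / (1 + (alpha-1)*x)
y = 2.7*0.32 / (1 + (2.7-1)*0.32)
y = 0.864 / (1 + 0.544)
y = 0.864 / 1.544
y = 0.5596


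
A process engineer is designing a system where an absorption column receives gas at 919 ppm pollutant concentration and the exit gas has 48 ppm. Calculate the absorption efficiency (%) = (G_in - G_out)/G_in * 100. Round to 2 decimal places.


Efficiency = (G_in - G_out) / G_in * 100%
Efficiency = (919 - 48) / 919 * 100
Efficiency = 871 / 919 * 100
Efficiency = 94.78%


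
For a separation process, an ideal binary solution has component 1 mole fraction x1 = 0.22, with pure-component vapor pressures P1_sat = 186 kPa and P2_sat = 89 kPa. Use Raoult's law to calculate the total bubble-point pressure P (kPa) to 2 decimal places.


P = x1*P1_sat + x2*P2_sat
x2 = 1 - x1 = 1 - 0.22 = 0.78
P = 0.22*186 + 0.78*89
P = 40.92 + 69.42
P = 110.34 kPa


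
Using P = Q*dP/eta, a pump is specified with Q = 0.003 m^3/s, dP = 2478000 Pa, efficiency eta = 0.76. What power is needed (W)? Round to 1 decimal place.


P = Q * dP / eta
P = 0.003 * 2478000 / 0.76
P = 7434.0 / 0.76
P = 9781.6 W


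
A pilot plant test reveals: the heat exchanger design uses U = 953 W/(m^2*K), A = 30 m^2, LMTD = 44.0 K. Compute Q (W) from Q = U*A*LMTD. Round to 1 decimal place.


Q = U * A * LMTD
Q = 953 * 30 * 44.0
Q = 1257960.0 W


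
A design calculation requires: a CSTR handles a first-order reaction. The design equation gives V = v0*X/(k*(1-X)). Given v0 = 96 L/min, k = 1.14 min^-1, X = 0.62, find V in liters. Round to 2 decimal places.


V = v0 * X / (k * (1 - X))
V = 96 * 0.62 / (1.14 * (1 - 0.62))
V = 59.52 / (1.14 * 0.38)
V = 59.52 / 0.4332
V = 137.40 L


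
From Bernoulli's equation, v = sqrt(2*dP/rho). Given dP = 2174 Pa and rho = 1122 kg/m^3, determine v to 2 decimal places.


v = sqrt(2*dP/rho)
v = sqrt(2*2174/1122)
v = sqrt(3.875223)
v = 1.97 m/s


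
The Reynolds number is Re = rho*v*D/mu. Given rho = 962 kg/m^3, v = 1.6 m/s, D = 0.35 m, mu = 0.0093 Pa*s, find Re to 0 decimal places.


Re = rho * v * D / mu
Re = 962 * 1.6 * 0.35 / 0.0093
Re = 538.72 / 0.0093
Re = 57927


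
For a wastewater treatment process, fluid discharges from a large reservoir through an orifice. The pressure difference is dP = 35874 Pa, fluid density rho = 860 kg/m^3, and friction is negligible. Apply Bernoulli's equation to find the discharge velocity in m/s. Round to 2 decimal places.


v = sqrt(2*dP/rho)
v = sqrt(2*35874/860)
v = sqrt(83.427907)
v = 9.13 m/s


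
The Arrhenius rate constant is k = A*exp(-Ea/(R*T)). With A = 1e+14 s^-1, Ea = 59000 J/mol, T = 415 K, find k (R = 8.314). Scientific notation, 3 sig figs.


k = A * exp(-Ea/(R*T))
k = 1e+14 * exp(-59000 / (8.314 * 415))
k = 1e+14 * exp(-17.099913)
k = 3.75e+06


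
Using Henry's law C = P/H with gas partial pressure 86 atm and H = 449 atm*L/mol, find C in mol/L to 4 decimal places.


C = P / H
C = 86 / 449
C = 0.1915 mol/L


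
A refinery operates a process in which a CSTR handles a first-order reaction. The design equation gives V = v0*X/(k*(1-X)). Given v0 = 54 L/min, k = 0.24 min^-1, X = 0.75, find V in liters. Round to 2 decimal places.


V = v0 * X / (k * (1 - X))
V = 54 * 0.75 / (0.24 * (1 - 0.75))
V = 40.5 / (0.24 * 0.25)
V = 40.5 / 0.06
V = 675.00 L


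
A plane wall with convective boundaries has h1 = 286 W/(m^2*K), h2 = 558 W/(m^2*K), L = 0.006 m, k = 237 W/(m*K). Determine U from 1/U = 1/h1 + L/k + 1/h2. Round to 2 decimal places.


1/U = 1/h1 + L/k + 1/h2
1/U = 1/286 + 0.006/237 + 1/558
1/U = 0.0034965035 + 2.53165e-05 + 0.0017921147
1/U = 0.0053139347
U = 188.18 W/(m^2*K)


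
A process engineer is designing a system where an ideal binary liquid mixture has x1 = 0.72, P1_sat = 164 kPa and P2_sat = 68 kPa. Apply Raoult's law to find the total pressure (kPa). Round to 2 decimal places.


P = x1*P1_sat + x2*P2_sat
x2 = 1 - x1 = 1 - 0.72 = 0.28
P = 0.72*164 + 0.28*68
P = 118.08 + 19.04
P = 137.12 kPa


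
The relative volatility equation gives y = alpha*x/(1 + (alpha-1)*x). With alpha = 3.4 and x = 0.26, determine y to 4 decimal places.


y = alpha*x / (1 + (alpha-1)*x)
y = 3.4*0.26 / (1 + (3.4-1)*0.26)
y = 0.884 / (1 + 0.624)
y = 0.884 / 1.624
y = 0.5443


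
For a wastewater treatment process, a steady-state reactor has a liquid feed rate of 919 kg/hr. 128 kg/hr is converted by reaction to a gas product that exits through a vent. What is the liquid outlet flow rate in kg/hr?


Steady-state mass balance on the main outlet: F_out = F_in - F_removed
F_out = 919 - 128
F_out = 791 kg/hr


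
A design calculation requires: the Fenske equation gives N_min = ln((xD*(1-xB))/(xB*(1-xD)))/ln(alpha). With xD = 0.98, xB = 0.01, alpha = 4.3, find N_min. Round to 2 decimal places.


N_min = ln((xD*(1-xB))/(xB*(1-xD))) / ln(alpha)
Numerator inside ln: 0.9702 / 0.0002 = 4851.0
ln(4851.0) = 8.48694
ln(alpha) = ln(4.3) = 1.458615
N_min = 8.48694 / 1.458615 = 5.82


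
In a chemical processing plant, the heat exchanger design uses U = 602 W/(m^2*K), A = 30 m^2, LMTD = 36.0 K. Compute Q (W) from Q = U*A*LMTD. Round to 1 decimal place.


Q = U * A * LMTD
Q = 602 * 30 * 36.0
Q = 650160.0 W


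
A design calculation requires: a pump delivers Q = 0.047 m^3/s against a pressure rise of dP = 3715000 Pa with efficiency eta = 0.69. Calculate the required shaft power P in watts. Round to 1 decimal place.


P = Q * dP / eta
P = 0.047 * 3715000 / 0.69
P = 174605.0 / 0.69
P = 253050.7 W


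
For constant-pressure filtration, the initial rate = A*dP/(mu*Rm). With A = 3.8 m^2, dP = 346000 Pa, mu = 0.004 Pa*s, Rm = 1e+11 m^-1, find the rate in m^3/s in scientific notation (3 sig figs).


rate = A * dP / (mu * Rm)
rate = 3.8 * 346000 / (0.004 * 1e+11)
rate = 1314800.0 / 4.000e+08
rate = 3.29e-03 m^3/s


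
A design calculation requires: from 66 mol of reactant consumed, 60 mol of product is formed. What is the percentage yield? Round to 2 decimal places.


Yield = (moles product / moles consumed) * 100%
Yield = (60 / 66) * 100
Yield = 0.9091 * 100
Yield = 90.91%


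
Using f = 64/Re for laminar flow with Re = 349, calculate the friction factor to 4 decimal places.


f = 64 / Re
f = 64 / 349
f = 0.1834


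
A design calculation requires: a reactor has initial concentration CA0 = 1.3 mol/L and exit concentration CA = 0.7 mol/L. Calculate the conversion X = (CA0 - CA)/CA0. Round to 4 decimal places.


X = (CA0 - CA) / CA0
X = (1.3 - 0.7) / 1.3
X = 0.6 / 1.3
X = 0.4615


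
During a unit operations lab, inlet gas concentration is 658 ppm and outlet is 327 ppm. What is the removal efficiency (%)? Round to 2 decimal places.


Efficiency = (G_in - G_out) / G_in * 100%
Efficiency = (658 - 327) / 658 * 100
Efficiency = 331 / 658 * 100
Efficiency = 50.30%


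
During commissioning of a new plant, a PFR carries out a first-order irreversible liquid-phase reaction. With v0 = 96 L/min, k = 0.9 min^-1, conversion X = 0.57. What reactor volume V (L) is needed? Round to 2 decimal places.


V = (v0/k) * ln(1/(1-X))
V = (96/0.9) * ln(1/(1-0.57))
V = 106.666667 * ln(2.325581)
V = 106.666667 * 0.84397
V = 90.02 L


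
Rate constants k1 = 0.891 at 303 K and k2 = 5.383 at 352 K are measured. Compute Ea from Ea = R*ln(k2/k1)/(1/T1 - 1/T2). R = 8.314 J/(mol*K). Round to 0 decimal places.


Ea = R * ln(k2/k1) / (1/T1 - 1/T2)
ln(k2/k1) = ln(5.383/0.891) = 1.7986567
1/T1 - 1/T2 = 1/303 - 1/352 = 0.000459420942
Ea = 8.314 * 1.7986567 / 0.000459420942
Ea = 32550 J/mol


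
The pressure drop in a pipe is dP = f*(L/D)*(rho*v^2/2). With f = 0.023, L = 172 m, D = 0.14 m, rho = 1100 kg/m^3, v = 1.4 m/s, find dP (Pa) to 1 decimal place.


dP = f * (L/D) * (rho*v^2/2)
dP = 0.023 * (172/0.14) * (1100*1.4^2/2)
L/D = 1228.57142857
rho*v^2/2 = 1100*1.96/2 = 1078.0
dP = 0.023 * 1228.57142857 * 1078.0
dP = 30461.2 Pa


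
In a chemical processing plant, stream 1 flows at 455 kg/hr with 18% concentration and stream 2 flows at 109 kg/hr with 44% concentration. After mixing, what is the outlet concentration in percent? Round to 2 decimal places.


Mass balance on solute: F1*x1 + F2*x2 = F3*x3
F3 = F1 + F2 = 455 + 109 = 564 kg/hr
x3 = (F1*x1 + F2*x2)/F3
x3 = (455*0.18 + 109*0.44) / 564
x3 = 23.02%


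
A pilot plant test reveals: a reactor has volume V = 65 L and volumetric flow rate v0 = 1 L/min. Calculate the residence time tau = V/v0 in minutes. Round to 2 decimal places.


tau = V / v0
tau = 65 / 1
tau = 65.00 min


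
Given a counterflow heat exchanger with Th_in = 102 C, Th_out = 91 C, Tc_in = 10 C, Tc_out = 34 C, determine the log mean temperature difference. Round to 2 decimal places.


dT1 = Th_in - Tc_out = 102 - 34 = 68
dT2 = Th_out - Tc_in = 91 - 10 = 81
LMTD = (dT1 - dT2) / ln(dT1/dT2)
LMTD = (68 - 81) / ln(68/81)
LMTD = 74.31 K


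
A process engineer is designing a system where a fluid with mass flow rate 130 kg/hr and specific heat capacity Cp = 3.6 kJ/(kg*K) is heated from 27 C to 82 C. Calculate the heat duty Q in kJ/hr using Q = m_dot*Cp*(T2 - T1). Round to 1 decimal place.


Q = m_dot * Cp * (T2 - T1)
Q = 130 * 3.6 * (82 - 27)
Q = 130 * 3.6 * 55
Q = 25740.0 kJ/hr


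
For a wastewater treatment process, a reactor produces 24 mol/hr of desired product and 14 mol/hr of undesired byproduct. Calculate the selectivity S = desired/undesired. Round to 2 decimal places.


S = desired product rate / undesired product rate
S = 24 / 14
S = 1.71


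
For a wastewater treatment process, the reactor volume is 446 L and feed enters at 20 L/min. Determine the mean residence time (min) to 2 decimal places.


tau = V / v0
tau = 446 / 20
tau = 22.30 min


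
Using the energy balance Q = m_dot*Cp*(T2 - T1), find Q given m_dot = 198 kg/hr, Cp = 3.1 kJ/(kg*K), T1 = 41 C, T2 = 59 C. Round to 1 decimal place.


Q = m_dot * Cp * (T2 - T1)
Q = 198 * 3.1 * (59 - 41)
Q = 198 * 3.1 * 18
Q = 11048.4 kJ/hr


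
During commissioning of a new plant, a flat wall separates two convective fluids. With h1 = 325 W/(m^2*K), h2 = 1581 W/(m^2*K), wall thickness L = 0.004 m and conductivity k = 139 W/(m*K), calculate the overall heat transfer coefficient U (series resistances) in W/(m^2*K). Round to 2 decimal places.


1/U = 1/h1 + L/k + 1/h2
1/U = 1/325 + 0.004/139 + 1/1581
1/U = 0.0030769231 + 2.8777e-05 + 0.0006325111
1/U = 0.0037382112
U = 267.51 W/(m^2*K)
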